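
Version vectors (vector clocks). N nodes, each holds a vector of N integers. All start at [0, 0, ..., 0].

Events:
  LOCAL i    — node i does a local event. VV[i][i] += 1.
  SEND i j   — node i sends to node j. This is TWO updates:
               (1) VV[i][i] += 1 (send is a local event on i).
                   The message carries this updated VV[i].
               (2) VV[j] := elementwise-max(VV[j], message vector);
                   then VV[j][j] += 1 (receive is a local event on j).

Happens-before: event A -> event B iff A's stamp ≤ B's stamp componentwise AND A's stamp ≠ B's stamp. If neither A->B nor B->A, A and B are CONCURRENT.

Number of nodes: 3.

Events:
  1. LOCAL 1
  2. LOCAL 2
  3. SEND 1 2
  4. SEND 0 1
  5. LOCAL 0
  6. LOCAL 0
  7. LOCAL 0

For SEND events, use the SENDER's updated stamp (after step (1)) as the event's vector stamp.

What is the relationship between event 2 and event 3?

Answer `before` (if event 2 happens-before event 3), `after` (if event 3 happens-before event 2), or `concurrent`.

Answer: concurrent

Derivation:
Initial: VV[0]=[0, 0, 0]
Initial: VV[1]=[0, 0, 0]
Initial: VV[2]=[0, 0, 0]
Event 1: LOCAL 1: VV[1][1]++ -> VV[1]=[0, 1, 0]
Event 2: LOCAL 2: VV[2][2]++ -> VV[2]=[0, 0, 1]
Event 3: SEND 1->2: VV[1][1]++ -> VV[1]=[0, 2, 0], msg_vec=[0, 2, 0]; VV[2]=max(VV[2],msg_vec) then VV[2][2]++ -> VV[2]=[0, 2, 2]
Event 4: SEND 0->1: VV[0][0]++ -> VV[0]=[1, 0, 0], msg_vec=[1, 0, 0]; VV[1]=max(VV[1],msg_vec) then VV[1][1]++ -> VV[1]=[1, 3, 0]
Event 5: LOCAL 0: VV[0][0]++ -> VV[0]=[2, 0, 0]
Event 6: LOCAL 0: VV[0][0]++ -> VV[0]=[3, 0, 0]
Event 7: LOCAL 0: VV[0][0]++ -> VV[0]=[4, 0, 0]
Event 2 stamp: [0, 0, 1]
Event 3 stamp: [0, 2, 0]
[0, 0, 1] <= [0, 2, 0]? False
[0, 2, 0] <= [0, 0, 1]? False
Relation: concurrent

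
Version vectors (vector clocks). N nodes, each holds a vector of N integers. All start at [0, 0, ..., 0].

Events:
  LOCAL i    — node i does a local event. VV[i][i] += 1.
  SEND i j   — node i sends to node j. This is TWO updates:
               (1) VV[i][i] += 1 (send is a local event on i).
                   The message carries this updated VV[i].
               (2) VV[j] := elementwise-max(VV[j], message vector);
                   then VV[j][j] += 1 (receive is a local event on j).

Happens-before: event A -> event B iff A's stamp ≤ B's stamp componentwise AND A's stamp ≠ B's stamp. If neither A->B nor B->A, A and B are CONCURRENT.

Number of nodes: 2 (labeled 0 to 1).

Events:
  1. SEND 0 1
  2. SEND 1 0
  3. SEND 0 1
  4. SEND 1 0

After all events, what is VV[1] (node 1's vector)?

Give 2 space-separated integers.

Initial: VV[0]=[0, 0]
Initial: VV[1]=[0, 0]
Event 1: SEND 0->1: VV[0][0]++ -> VV[0]=[1, 0], msg_vec=[1, 0]; VV[1]=max(VV[1],msg_vec) then VV[1][1]++ -> VV[1]=[1, 1]
Event 2: SEND 1->0: VV[1][1]++ -> VV[1]=[1, 2], msg_vec=[1, 2]; VV[0]=max(VV[0],msg_vec) then VV[0][0]++ -> VV[0]=[2, 2]
Event 3: SEND 0->1: VV[0][0]++ -> VV[0]=[3, 2], msg_vec=[3, 2]; VV[1]=max(VV[1],msg_vec) then VV[1][1]++ -> VV[1]=[3, 3]
Event 4: SEND 1->0: VV[1][1]++ -> VV[1]=[3, 4], msg_vec=[3, 4]; VV[0]=max(VV[0],msg_vec) then VV[0][0]++ -> VV[0]=[4, 4]
Final vectors: VV[0]=[4, 4]; VV[1]=[3, 4]

Answer: 3 4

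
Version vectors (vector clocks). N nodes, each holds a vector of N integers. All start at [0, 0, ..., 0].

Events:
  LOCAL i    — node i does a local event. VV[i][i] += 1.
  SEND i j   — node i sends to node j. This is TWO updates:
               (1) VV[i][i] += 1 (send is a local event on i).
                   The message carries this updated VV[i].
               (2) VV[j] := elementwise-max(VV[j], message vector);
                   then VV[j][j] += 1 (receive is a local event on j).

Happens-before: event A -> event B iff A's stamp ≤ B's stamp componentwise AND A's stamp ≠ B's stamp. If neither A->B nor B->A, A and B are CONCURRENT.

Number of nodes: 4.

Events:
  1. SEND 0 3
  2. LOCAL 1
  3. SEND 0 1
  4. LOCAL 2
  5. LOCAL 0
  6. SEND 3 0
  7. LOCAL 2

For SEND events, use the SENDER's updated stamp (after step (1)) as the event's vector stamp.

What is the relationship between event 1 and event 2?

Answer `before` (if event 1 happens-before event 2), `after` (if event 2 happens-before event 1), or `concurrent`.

Answer: concurrent

Derivation:
Initial: VV[0]=[0, 0, 0, 0]
Initial: VV[1]=[0, 0, 0, 0]
Initial: VV[2]=[0, 0, 0, 0]
Initial: VV[3]=[0, 0, 0, 0]
Event 1: SEND 0->3: VV[0][0]++ -> VV[0]=[1, 0, 0, 0], msg_vec=[1, 0, 0, 0]; VV[3]=max(VV[3],msg_vec) then VV[3][3]++ -> VV[3]=[1, 0, 0, 1]
Event 2: LOCAL 1: VV[1][1]++ -> VV[1]=[0, 1, 0, 0]
Event 3: SEND 0->1: VV[0][0]++ -> VV[0]=[2, 0, 0, 0], msg_vec=[2, 0, 0, 0]; VV[1]=max(VV[1],msg_vec) then VV[1][1]++ -> VV[1]=[2, 2, 0, 0]
Event 4: LOCAL 2: VV[2][2]++ -> VV[2]=[0, 0, 1, 0]
Event 5: LOCAL 0: VV[0][0]++ -> VV[0]=[3, 0, 0, 0]
Event 6: SEND 3->0: VV[3][3]++ -> VV[3]=[1, 0, 0, 2], msg_vec=[1, 0, 0, 2]; VV[0]=max(VV[0],msg_vec) then VV[0][0]++ -> VV[0]=[4, 0, 0, 2]
Event 7: LOCAL 2: VV[2][2]++ -> VV[2]=[0, 0, 2, 0]
Event 1 stamp: [1, 0, 0, 0]
Event 2 stamp: [0, 1, 0, 0]
[1, 0, 0, 0] <= [0, 1, 0, 0]? False
[0, 1, 0, 0] <= [1, 0, 0, 0]? False
Relation: concurrent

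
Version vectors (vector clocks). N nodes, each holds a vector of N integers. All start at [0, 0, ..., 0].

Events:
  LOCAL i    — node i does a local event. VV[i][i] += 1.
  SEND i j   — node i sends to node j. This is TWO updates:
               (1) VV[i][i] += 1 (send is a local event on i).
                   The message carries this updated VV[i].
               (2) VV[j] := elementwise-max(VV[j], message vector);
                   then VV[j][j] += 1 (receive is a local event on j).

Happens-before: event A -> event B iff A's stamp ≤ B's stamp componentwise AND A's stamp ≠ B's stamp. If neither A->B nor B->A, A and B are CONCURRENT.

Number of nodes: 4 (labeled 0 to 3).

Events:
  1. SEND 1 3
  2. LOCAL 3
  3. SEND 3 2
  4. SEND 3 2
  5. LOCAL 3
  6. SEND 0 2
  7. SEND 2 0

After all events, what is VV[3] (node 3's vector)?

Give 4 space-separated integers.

Answer: 0 1 0 5

Derivation:
Initial: VV[0]=[0, 0, 0, 0]
Initial: VV[1]=[0, 0, 0, 0]
Initial: VV[2]=[0, 0, 0, 0]
Initial: VV[3]=[0, 0, 0, 0]
Event 1: SEND 1->3: VV[1][1]++ -> VV[1]=[0, 1, 0, 0], msg_vec=[0, 1, 0, 0]; VV[3]=max(VV[3],msg_vec) then VV[3][3]++ -> VV[3]=[0, 1, 0, 1]
Event 2: LOCAL 3: VV[3][3]++ -> VV[3]=[0, 1, 0, 2]
Event 3: SEND 3->2: VV[3][3]++ -> VV[3]=[0, 1, 0, 3], msg_vec=[0, 1, 0, 3]; VV[2]=max(VV[2],msg_vec) then VV[2][2]++ -> VV[2]=[0, 1, 1, 3]
Event 4: SEND 3->2: VV[3][3]++ -> VV[3]=[0, 1, 0, 4], msg_vec=[0, 1, 0, 4]; VV[2]=max(VV[2],msg_vec) then VV[2][2]++ -> VV[2]=[0, 1, 2, 4]
Event 5: LOCAL 3: VV[3][3]++ -> VV[3]=[0, 1, 0, 5]
Event 6: SEND 0->2: VV[0][0]++ -> VV[0]=[1, 0, 0, 0], msg_vec=[1, 0, 0, 0]; VV[2]=max(VV[2],msg_vec) then VV[2][2]++ -> VV[2]=[1, 1, 3, 4]
Event 7: SEND 2->0: VV[2][2]++ -> VV[2]=[1, 1, 4, 4], msg_vec=[1, 1, 4, 4]; VV[0]=max(VV[0],msg_vec) then VV[0][0]++ -> VV[0]=[2, 1, 4, 4]
Final vectors: VV[0]=[2, 1, 4, 4]; VV[1]=[0, 1, 0, 0]; VV[2]=[1, 1, 4, 4]; VV[3]=[0, 1, 0, 5]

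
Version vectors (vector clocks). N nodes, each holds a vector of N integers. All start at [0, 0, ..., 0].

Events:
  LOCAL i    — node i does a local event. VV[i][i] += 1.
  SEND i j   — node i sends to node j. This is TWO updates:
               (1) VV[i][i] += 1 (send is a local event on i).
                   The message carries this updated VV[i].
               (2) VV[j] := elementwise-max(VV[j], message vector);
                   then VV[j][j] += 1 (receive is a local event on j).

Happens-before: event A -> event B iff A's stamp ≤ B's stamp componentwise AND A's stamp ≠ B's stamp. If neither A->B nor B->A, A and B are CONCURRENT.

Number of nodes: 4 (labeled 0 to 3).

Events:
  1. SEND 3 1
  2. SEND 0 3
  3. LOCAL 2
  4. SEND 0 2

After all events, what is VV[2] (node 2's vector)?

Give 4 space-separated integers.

Answer: 2 0 2 0

Derivation:
Initial: VV[0]=[0, 0, 0, 0]
Initial: VV[1]=[0, 0, 0, 0]
Initial: VV[2]=[0, 0, 0, 0]
Initial: VV[3]=[0, 0, 0, 0]
Event 1: SEND 3->1: VV[3][3]++ -> VV[3]=[0, 0, 0, 1], msg_vec=[0, 0, 0, 1]; VV[1]=max(VV[1],msg_vec) then VV[1][1]++ -> VV[1]=[0, 1, 0, 1]
Event 2: SEND 0->3: VV[0][0]++ -> VV[0]=[1, 0, 0, 0], msg_vec=[1, 0, 0, 0]; VV[3]=max(VV[3],msg_vec) then VV[3][3]++ -> VV[3]=[1, 0, 0, 2]
Event 3: LOCAL 2: VV[2][2]++ -> VV[2]=[0, 0, 1, 0]
Event 4: SEND 0->2: VV[0][0]++ -> VV[0]=[2, 0, 0, 0], msg_vec=[2, 0, 0, 0]; VV[2]=max(VV[2],msg_vec) then VV[2][2]++ -> VV[2]=[2, 0, 2, 0]
Final vectors: VV[0]=[2, 0, 0, 0]; VV[1]=[0, 1, 0, 1]; VV[2]=[2, 0, 2, 0]; VV[3]=[1, 0, 0, 2]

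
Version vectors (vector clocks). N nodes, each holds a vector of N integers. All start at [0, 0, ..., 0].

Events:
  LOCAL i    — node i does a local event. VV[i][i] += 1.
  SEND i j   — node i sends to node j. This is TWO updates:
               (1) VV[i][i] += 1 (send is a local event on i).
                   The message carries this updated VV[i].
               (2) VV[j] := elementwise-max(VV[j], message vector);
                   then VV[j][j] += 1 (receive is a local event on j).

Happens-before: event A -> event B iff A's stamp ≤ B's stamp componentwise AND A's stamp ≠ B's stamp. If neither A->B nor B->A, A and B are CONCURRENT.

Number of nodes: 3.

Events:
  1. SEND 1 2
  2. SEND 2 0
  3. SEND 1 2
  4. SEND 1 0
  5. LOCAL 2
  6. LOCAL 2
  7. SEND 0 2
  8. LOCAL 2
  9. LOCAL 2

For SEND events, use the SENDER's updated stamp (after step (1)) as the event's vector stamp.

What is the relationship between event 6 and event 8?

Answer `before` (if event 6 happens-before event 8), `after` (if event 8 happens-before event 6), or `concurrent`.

Initial: VV[0]=[0, 0, 0]
Initial: VV[1]=[0, 0, 0]
Initial: VV[2]=[0, 0, 0]
Event 1: SEND 1->2: VV[1][1]++ -> VV[1]=[0, 1, 0], msg_vec=[0, 1, 0]; VV[2]=max(VV[2],msg_vec) then VV[2][2]++ -> VV[2]=[0, 1, 1]
Event 2: SEND 2->0: VV[2][2]++ -> VV[2]=[0, 1, 2], msg_vec=[0, 1, 2]; VV[0]=max(VV[0],msg_vec) then VV[0][0]++ -> VV[0]=[1, 1, 2]
Event 3: SEND 1->2: VV[1][1]++ -> VV[1]=[0, 2, 0], msg_vec=[0, 2, 0]; VV[2]=max(VV[2],msg_vec) then VV[2][2]++ -> VV[2]=[0, 2, 3]
Event 4: SEND 1->0: VV[1][1]++ -> VV[1]=[0, 3, 0], msg_vec=[0, 3, 0]; VV[0]=max(VV[0],msg_vec) then VV[0][0]++ -> VV[0]=[2, 3, 2]
Event 5: LOCAL 2: VV[2][2]++ -> VV[2]=[0, 2, 4]
Event 6: LOCAL 2: VV[2][2]++ -> VV[2]=[0, 2, 5]
Event 7: SEND 0->2: VV[0][0]++ -> VV[0]=[3, 3, 2], msg_vec=[3, 3, 2]; VV[2]=max(VV[2],msg_vec) then VV[2][2]++ -> VV[2]=[3, 3, 6]
Event 8: LOCAL 2: VV[2][2]++ -> VV[2]=[3, 3, 7]
Event 9: LOCAL 2: VV[2][2]++ -> VV[2]=[3, 3, 8]
Event 6 stamp: [0, 2, 5]
Event 8 stamp: [3, 3, 7]
[0, 2, 5] <= [3, 3, 7]? True
[3, 3, 7] <= [0, 2, 5]? False
Relation: before

Answer: before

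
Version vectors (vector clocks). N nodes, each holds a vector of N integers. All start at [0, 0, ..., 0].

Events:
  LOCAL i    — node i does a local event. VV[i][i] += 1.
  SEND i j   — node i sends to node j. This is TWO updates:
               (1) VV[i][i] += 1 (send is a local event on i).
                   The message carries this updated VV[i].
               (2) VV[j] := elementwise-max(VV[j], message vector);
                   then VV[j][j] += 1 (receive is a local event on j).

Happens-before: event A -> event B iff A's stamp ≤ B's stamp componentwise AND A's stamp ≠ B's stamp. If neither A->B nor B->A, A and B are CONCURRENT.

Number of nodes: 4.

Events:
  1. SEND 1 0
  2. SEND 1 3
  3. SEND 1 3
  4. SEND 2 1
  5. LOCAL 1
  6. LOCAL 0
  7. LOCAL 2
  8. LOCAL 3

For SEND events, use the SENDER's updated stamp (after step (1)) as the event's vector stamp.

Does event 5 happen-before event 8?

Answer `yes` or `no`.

Initial: VV[0]=[0, 0, 0, 0]
Initial: VV[1]=[0, 0, 0, 0]
Initial: VV[2]=[0, 0, 0, 0]
Initial: VV[3]=[0, 0, 0, 0]
Event 1: SEND 1->0: VV[1][1]++ -> VV[1]=[0, 1, 0, 0], msg_vec=[0, 1, 0, 0]; VV[0]=max(VV[0],msg_vec) then VV[0][0]++ -> VV[0]=[1, 1, 0, 0]
Event 2: SEND 1->3: VV[1][1]++ -> VV[1]=[0, 2, 0, 0], msg_vec=[0, 2, 0, 0]; VV[3]=max(VV[3],msg_vec) then VV[3][3]++ -> VV[3]=[0, 2, 0, 1]
Event 3: SEND 1->3: VV[1][1]++ -> VV[1]=[0, 3, 0, 0], msg_vec=[0, 3, 0, 0]; VV[3]=max(VV[3],msg_vec) then VV[3][3]++ -> VV[3]=[0, 3, 0, 2]
Event 4: SEND 2->1: VV[2][2]++ -> VV[2]=[0, 0, 1, 0], msg_vec=[0, 0, 1, 0]; VV[1]=max(VV[1],msg_vec) then VV[1][1]++ -> VV[1]=[0, 4, 1, 0]
Event 5: LOCAL 1: VV[1][1]++ -> VV[1]=[0, 5, 1, 0]
Event 6: LOCAL 0: VV[0][0]++ -> VV[0]=[2, 1, 0, 0]
Event 7: LOCAL 2: VV[2][2]++ -> VV[2]=[0, 0, 2, 0]
Event 8: LOCAL 3: VV[3][3]++ -> VV[3]=[0, 3, 0, 3]
Event 5 stamp: [0, 5, 1, 0]
Event 8 stamp: [0, 3, 0, 3]
[0, 5, 1, 0] <= [0, 3, 0, 3]? False. Equal? False. Happens-before: False

Answer: no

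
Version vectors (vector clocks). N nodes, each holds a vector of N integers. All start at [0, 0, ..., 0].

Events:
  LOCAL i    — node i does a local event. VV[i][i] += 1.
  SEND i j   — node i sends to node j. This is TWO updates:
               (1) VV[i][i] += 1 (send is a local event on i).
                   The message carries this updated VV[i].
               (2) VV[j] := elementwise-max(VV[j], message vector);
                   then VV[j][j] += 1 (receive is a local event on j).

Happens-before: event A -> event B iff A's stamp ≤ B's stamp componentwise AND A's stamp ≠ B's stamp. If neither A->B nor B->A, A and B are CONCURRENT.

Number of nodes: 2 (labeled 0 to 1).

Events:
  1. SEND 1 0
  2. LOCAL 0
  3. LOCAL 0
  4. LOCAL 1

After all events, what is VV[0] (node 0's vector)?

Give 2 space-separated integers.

Answer: 3 1

Derivation:
Initial: VV[0]=[0, 0]
Initial: VV[1]=[0, 0]
Event 1: SEND 1->0: VV[1][1]++ -> VV[1]=[0, 1], msg_vec=[0, 1]; VV[0]=max(VV[0],msg_vec) then VV[0][0]++ -> VV[0]=[1, 1]
Event 2: LOCAL 0: VV[0][0]++ -> VV[0]=[2, 1]
Event 3: LOCAL 0: VV[0][0]++ -> VV[0]=[3, 1]
Event 4: LOCAL 1: VV[1][1]++ -> VV[1]=[0, 2]
Final vectors: VV[0]=[3, 1]; VV[1]=[0, 2]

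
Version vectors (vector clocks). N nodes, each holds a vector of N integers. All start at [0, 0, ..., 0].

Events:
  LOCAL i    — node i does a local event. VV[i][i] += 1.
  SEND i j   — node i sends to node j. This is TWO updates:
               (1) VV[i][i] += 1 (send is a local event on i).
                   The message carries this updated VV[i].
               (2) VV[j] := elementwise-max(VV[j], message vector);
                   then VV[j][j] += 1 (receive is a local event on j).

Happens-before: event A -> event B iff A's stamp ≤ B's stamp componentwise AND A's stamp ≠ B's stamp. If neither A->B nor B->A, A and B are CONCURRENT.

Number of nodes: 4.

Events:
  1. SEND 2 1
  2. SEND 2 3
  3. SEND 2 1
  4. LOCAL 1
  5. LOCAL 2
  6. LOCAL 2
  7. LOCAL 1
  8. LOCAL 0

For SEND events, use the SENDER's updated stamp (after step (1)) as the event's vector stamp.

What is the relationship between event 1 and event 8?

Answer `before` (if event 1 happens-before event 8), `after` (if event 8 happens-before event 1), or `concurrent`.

Initial: VV[0]=[0, 0, 0, 0]
Initial: VV[1]=[0, 0, 0, 0]
Initial: VV[2]=[0, 0, 0, 0]
Initial: VV[3]=[0, 0, 0, 0]
Event 1: SEND 2->1: VV[2][2]++ -> VV[2]=[0, 0, 1, 0], msg_vec=[0, 0, 1, 0]; VV[1]=max(VV[1],msg_vec) then VV[1][1]++ -> VV[1]=[0, 1, 1, 0]
Event 2: SEND 2->3: VV[2][2]++ -> VV[2]=[0, 0, 2, 0], msg_vec=[0, 0, 2, 0]; VV[3]=max(VV[3],msg_vec) then VV[3][3]++ -> VV[3]=[0, 0, 2, 1]
Event 3: SEND 2->1: VV[2][2]++ -> VV[2]=[0, 0, 3, 0], msg_vec=[0, 0, 3, 0]; VV[1]=max(VV[1],msg_vec) then VV[1][1]++ -> VV[1]=[0, 2, 3, 0]
Event 4: LOCAL 1: VV[1][1]++ -> VV[1]=[0, 3, 3, 0]
Event 5: LOCAL 2: VV[2][2]++ -> VV[2]=[0, 0, 4, 0]
Event 6: LOCAL 2: VV[2][2]++ -> VV[2]=[0, 0, 5, 0]
Event 7: LOCAL 1: VV[1][1]++ -> VV[1]=[0, 4, 3, 0]
Event 8: LOCAL 0: VV[0][0]++ -> VV[0]=[1, 0, 0, 0]
Event 1 stamp: [0, 0, 1, 0]
Event 8 stamp: [1, 0, 0, 0]
[0, 0, 1, 0] <= [1, 0, 0, 0]? False
[1, 0, 0, 0] <= [0, 0, 1, 0]? False
Relation: concurrent

Answer: concurrent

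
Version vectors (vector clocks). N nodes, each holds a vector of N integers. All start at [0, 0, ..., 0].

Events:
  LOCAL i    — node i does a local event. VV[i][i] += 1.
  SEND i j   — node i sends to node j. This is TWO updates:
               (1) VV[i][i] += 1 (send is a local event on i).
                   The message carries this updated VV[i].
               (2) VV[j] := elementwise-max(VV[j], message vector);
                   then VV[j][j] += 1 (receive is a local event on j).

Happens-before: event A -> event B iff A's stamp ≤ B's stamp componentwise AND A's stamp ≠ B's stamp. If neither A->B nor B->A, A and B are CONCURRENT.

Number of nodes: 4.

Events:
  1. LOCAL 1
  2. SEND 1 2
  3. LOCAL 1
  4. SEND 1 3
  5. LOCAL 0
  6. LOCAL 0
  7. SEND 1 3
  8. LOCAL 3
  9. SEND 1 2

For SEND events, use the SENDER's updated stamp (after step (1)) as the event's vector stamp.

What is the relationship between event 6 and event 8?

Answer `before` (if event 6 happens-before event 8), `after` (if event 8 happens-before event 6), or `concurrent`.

Answer: concurrent

Derivation:
Initial: VV[0]=[0, 0, 0, 0]
Initial: VV[1]=[0, 0, 0, 0]
Initial: VV[2]=[0, 0, 0, 0]
Initial: VV[3]=[0, 0, 0, 0]
Event 1: LOCAL 1: VV[1][1]++ -> VV[1]=[0, 1, 0, 0]
Event 2: SEND 1->2: VV[1][1]++ -> VV[1]=[0, 2, 0, 0], msg_vec=[0, 2, 0, 0]; VV[2]=max(VV[2],msg_vec) then VV[2][2]++ -> VV[2]=[0, 2, 1, 0]
Event 3: LOCAL 1: VV[1][1]++ -> VV[1]=[0, 3, 0, 0]
Event 4: SEND 1->3: VV[1][1]++ -> VV[1]=[0, 4, 0, 0], msg_vec=[0, 4, 0, 0]; VV[3]=max(VV[3],msg_vec) then VV[3][3]++ -> VV[3]=[0, 4, 0, 1]
Event 5: LOCAL 0: VV[0][0]++ -> VV[0]=[1, 0, 0, 0]
Event 6: LOCAL 0: VV[0][0]++ -> VV[0]=[2, 0, 0, 0]
Event 7: SEND 1->3: VV[1][1]++ -> VV[1]=[0, 5, 0, 0], msg_vec=[0, 5, 0, 0]; VV[3]=max(VV[3],msg_vec) then VV[3][3]++ -> VV[3]=[0, 5, 0, 2]
Event 8: LOCAL 3: VV[3][3]++ -> VV[3]=[0, 5, 0, 3]
Event 9: SEND 1->2: VV[1][1]++ -> VV[1]=[0, 6, 0, 0], msg_vec=[0, 6, 0, 0]; VV[2]=max(VV[2],msg_vec) then VV[2][2]++ -> VV[2]=[0, 6, 2, 0]
Event 6 stamp: [2, 0, 0, 0]
Event 8 stamp: [0, 5, 0, 3]
[2, 0, 0, 0] <= [0, 5, 0, 3]? False
[0, 5, 0, 3] <= [2, 0, 0, 0]? False
Relation: concurrent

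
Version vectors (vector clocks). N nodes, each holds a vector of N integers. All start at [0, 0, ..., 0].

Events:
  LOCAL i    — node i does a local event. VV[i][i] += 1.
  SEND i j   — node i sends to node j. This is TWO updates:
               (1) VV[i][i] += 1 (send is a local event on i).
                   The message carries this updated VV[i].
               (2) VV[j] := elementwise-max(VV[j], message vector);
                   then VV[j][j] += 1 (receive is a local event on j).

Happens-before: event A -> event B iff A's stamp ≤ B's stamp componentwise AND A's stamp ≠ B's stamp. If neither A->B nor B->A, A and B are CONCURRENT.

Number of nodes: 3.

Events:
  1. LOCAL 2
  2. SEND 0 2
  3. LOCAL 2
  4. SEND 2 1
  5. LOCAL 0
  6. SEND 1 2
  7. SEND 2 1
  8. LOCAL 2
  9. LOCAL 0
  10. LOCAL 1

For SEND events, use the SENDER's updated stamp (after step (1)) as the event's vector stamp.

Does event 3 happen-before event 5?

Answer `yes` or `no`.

Initial: VV[0]=[0, 0, 0]
Initial: VV[1]=[0, 0, 0]
Initial: VV[2]=[0, 0, 0]
Event 1: LOCAL 2: VV[2][2]++ -> VV[2]=[0, 0, 1]
Event 2: SEND 0->2: VV[0][0]++ -> VV[0]=[1, 0, 0], msg_vec=[1, 0, 0]; VV[2]=max(VV[2],msg_vec) then VV[2][2]++ -> VV[2]=[1, 0, 2]
Event 3: LOCAL 2: VV[2][2]++ -> VV[2]=[1, 0, 3]
Event 4: SEND 2->1: VV[2][2]++ -> VV[2]=[1, 0, 4], msg_vec=[1, 0, 4]; VV[1]=max(VV[1],msg_vec) then VV[1][1]++ -> VV[1]=[1, 1, 4]
Event 5: LOCAL 0: VV[0][0]++ -> VV[0]=[2, 0, 0]
Event 6: SEND 1->2: VV[1][1]++ -> VV[1]=[1, 2, 4], msg_vec=[1, 2, 4]; VV[2]=max(VV[2],msg_vec) then VV[2][2]++ -> VV[2]=[1, 2, 5]
Event 7: SEND 2->1: VV[2][2]++ -> VV[2]=[1, 2, 6], msg_vec=[1, 2, 6]; VV[1]=max(VV[1],msg_vec) then VV[1][1]++ -> VV[1]=[1, 3, 6]
Event 8: LOCAL 2: VV[2][2]++ -> VV[2]=[1, 2, 7]
Event 9: LOCAL 0: VV[0][0]++ -> VV[0]=[3, 0, 0]
Event 10: LOCAL 1: VV[1][1]++ -> VV[1]=[1, 4, 6]
Event 3 stamp: [1, 0, 3]
Event 5 stamp: [2, 0, 0]
[1, 0, 3] <= [2, 0, 0]? False. Equal? False. Happens-before: False

Answer: no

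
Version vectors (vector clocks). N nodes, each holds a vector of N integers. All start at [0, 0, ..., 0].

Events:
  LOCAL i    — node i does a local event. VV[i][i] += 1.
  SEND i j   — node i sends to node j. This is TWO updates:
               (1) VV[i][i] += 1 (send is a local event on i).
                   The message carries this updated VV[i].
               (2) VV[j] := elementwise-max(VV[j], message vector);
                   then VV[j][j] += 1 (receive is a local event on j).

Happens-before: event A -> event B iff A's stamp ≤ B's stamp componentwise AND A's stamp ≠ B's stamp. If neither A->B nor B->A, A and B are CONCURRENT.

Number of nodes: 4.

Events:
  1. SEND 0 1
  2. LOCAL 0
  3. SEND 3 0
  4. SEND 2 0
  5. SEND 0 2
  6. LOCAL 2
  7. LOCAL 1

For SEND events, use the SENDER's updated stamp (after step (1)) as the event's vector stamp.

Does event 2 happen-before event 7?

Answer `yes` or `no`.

Answer: no

Derivation:
Initial: VV[0]=[0, 0, 0, 0]
Initial: VV[1]=[0, 0, 0, 0]
Initial: VV[2]=[0, 0, 0, 0]
Initial: VV[3]=[0, 0, 0, 0]
Event 1: SEND 0->1: VV[0][0]++ -> VV[0]=[1, 0, 0, 0], msg_vec=[1, 0, 0, 0]; VV[1]=max(VV[1],msg_vec) then VV[1][1]++ -> VV[1]=[1, 1, 0, 0]
Event 2: LOCAL 0: VV[0][0]++ -> VV[0]=[2, 0, 0, 0]
Event 3: SEND 3->0: VV[3][3]++ -> VV[3]=[0, 0, 0, 1], msg_vec=[0, 0, 0, 1]; VV[0]=max(VV[0],msg_vec) then VV[0][0]++ -> VV[0]=[3, 0, 0, 1]
Event 4: SEND 2->0: VV[2][2]++ -> VV[2]=[0, 0, 1, 0], msg_vec=[0, 0, 1, 0]; VV[0]=max(VV[0],msg_vec) then VV[0][0]++ -> VV[0]=[4, 0, 1, 1]
Event 5: SEND 0->2: VV[0][0]++ -> VV[0]=[5, 0, 1, 1], msg_vec=[5, 0, 1, 1]; VV[2]=max(VV[2],msg_vec) then VV[2][2]++ -> VV[2]=[5, 0, 2, 1]
Event 6: LOCAL 2: VV[2][2]++ -> VV[2]=[5, 0, 3, 1]
Event 7: LOCAL 1: VV[1][1]++ -> VV[1]=[1, 2, 0, 0]
Event 2 stamp: [2, 0, 0, 0]
Event 7 stamp: [1, 2, 0, 0]
[2, 0, 0, 0] <= [1, 2, 0, 0]? False. Equal? False. Happens-before: False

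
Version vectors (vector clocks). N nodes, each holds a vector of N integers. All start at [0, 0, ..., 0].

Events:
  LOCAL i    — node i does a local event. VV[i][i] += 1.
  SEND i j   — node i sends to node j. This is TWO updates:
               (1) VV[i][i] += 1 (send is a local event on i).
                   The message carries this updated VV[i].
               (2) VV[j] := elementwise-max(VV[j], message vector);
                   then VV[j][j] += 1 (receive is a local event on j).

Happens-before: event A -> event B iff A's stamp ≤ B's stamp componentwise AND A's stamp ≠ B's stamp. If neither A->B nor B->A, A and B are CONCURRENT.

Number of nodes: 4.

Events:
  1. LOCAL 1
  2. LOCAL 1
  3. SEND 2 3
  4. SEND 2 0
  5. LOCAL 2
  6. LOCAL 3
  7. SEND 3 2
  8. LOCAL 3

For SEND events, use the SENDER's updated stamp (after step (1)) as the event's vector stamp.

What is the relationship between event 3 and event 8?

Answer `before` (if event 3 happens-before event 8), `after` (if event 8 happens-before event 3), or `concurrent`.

Answer: before

Derivation:
Initial: VV[0]=[0, 0, 0, 0]
Initial: VV[1]=[0, 0, 0, 0]
Initial: VV[2]=[0, 0, 0, 0]
Initial: VV[3]=[0, 0, 0, 0]
Event 1: LOCAL 1: VV[1][1]++ -> VV[1]=[0, 1, 0, 0]
Event 2: LOCAL 1: VV[1][1]++ -> VV[1]=[0, 2, 0, 0]
Event 3: SEND 2->3: VV[2][2]++ -> VV[2]=[0, 0, 1, 0], msg_vec=[0, 0, 1, 0]; VV[3]=max(VV[3],msg_vec) then VV[3][3]++ -> VV[3]=[0, 0, 1, 1]
Event 4: SEND 2->0: VV[2][2]++ -> VV[2]=[0, 0, 2, 0], msg_vec=[0, 0, 2, 0]; VV[0]=max(VV[0],msg_vec) then VV[0][0]++ -> VV[0]=[1, 0, 2, 0]
Event 5: LOCAL 2: VV[2][2]++ -> VV[2]=[0, 0, 3, 0]
Event 6: LOCAL 3: VV[3][3]++ -> VV[3]=[0, 0, 1, 2]
Event 7: SEND 3->2: VV[3][3]++ -> VV[3]=[0, 0, 1, 3], msg_vec=[0, 0, 1, 3]; VV[2]=max(VV[2],msg_vec) then VV[2][2]++ -> VV[2]=[0, 0, 4, 3]
Event 8: LOCAL 3: VV[3][3]++ -> VV[3]=[0, 0, 1, 4]
Event 3 stamp: [0, 0, 1, 0]
Event 8 stamp: [0, 0, 1, 4]
[0, 0, 1, 0] <= [0, 0, 1, 4]? True
[0, 0, 1, 4] <= [0, 0, 1, 0]? False
Relation: before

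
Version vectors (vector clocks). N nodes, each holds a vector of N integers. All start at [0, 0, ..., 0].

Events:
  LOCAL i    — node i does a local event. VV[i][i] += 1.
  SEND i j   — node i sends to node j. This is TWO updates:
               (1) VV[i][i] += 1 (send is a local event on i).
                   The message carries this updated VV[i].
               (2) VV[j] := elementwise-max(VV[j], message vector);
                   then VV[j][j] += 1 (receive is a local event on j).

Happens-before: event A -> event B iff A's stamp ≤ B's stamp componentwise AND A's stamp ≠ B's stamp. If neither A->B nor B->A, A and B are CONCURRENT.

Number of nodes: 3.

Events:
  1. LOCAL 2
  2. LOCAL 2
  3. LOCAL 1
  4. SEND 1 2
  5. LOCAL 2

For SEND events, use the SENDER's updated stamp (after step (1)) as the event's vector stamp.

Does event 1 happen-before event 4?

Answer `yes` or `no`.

Answer: no

Derivation:
Initial: VV[0]=[0, 0, 0]
Initial: VV[1]=[0, 0, 0]
Initial: VV[2]=[0, 0, 0]
Event 1: LOCAL 2: VV[2][2]++ -> VV[2]=[0, 0, 1]
Event 2: LOCAL 2: VV[2][2]++ -> VV[2]=[0, 0, 2]
Event 3: LOCAL 1: VV[1][1]++ -> VV[1]=[0, 1, 0]
Event 4: SEND 1->2: VV[1][1]++ -> VV[1]=[0, 2, 0], msg_vec=[0, 2, 0]; VV[2]=max(VV[2],msg_vec) then VV[2][2]++ -> VV[2]=[0, 2, 3]
Event 5: LOCAL 2: VV[2][2]++ -> VV[2]=[0, 2, 4]
Event 1 stamp: [0, 0, 1]
Event 4 stamp: [0, 2, 0]
[0, 0, 1] <= [0, 2, 0]? False. Equal? False. Happens-before: False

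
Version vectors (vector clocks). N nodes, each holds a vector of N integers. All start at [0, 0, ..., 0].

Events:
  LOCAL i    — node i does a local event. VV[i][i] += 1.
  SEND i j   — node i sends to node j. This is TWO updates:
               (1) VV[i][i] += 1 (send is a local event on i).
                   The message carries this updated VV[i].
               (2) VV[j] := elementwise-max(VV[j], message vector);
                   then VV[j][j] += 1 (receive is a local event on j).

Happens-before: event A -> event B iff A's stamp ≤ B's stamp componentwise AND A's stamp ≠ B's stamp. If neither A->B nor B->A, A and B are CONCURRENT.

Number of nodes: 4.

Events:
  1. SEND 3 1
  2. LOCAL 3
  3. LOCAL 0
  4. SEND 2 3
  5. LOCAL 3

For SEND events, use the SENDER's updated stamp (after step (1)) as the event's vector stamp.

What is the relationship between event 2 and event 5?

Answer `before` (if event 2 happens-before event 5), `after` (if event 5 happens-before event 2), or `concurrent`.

Answer: before

Derivation:
Initial: VV[0]=[0, 0, 0, 0]
Initial: VV[1]=[0, 0, 0, 0]
Initial: VV[2]=[0, 0, 0, 0]
Initial: VV[3]=[0, 0, 0, 0]
Event 1: SEND 3->1: VV[3][3]++ -> VV[3]=[0, 0, 0, 1], msg_vec=[0, 0, 0, 1]; VV[1]=max(VV[1],msg_vec) then VV[1][1]++ -> VV[1]=[0, 1, 0, 1]
Event 2: LOCAL 3: VV[3][3]++ -> VV[3]=[0, 0, 0, 2]
Event 3: LOCAL 0: VV[0][0]++ -> VV[0]=[1, 0, 0, 0]
Event 4: SEND 2->3: VV[2][2]++ -> VV[2]=[0, 0, 1, 0], msg_vec=[0, 0, 1, 0]; VV[3]=max(VV[3],msg_vec) then VV[3][3]++ -> VV[3]=[0, 0, 1, 3]
Event 5: LOCAL 3: VV[3][3]++ -> VV[3]=[0, 0, 1, 4]
Event 2 stamp: [0, 0, 0, 2]
Event 5 stamp: [0, 0, 1, 4]
[0, 0, 0, 2] <= [0, 0, 1, 4]? True
[0, 0, 1, 4] <= [0, 0, 0, 2]? False
Relation: before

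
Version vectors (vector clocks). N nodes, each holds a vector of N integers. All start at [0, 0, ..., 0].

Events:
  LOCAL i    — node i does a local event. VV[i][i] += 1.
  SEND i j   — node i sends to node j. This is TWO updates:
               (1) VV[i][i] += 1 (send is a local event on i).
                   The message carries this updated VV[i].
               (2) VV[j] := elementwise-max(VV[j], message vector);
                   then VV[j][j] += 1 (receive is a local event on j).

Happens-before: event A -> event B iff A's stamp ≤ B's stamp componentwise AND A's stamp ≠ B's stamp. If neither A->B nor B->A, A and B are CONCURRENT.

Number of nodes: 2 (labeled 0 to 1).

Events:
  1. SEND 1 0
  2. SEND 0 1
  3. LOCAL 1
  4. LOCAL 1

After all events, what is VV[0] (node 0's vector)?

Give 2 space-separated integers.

Answer: 2 1

Derivation:
Initial: VV[0]=[0, 0]
Initial: VV[1]=[0, 0]
Event 1: SEND 1->0: VV[1][1]++ -> VV[1]=[0, 1], msg_vec=[0, 1]; VV[0]=max(VV[0],msg_vec) then VV[0][0]++ -> VV[0]=[1, 1]
Event 2: SEND 0->1: VV[0][0]++ -> VV[0]=[2, 1], msg_vec=[2, 1]; VV[1]=max(VV[1],msg_vec) then VV[1][1]++ -> VV[1]=[2, 2]
Event 3: LOCAL 1: VV[1][1]++ -> VV[1]=[2, 3]
Event 4: LOCAL 1: VV[1][1]++ -> VV[1]=[2, 4]
Final vectors: VV[0]=[2, 1]; VV[1]=[2, 4]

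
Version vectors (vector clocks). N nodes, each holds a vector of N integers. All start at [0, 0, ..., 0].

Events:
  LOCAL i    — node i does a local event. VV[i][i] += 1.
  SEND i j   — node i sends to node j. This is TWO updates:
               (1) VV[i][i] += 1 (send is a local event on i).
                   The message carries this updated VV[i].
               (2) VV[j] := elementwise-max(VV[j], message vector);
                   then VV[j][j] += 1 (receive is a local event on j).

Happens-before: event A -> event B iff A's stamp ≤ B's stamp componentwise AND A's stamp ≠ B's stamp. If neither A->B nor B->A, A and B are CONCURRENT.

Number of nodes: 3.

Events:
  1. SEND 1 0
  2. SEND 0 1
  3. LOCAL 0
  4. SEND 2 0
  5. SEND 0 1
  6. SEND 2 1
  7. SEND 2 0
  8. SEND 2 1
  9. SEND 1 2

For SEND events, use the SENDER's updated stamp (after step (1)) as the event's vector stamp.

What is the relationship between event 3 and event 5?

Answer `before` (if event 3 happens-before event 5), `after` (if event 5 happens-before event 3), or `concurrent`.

Answer: before

Derivation:
Initial: VV[0]=[0, 0, 0]
Initial: VV[1]=[0, 0, 0]
Initial: VV[2]=[0, 0, 0]
Event 1: SEND 1->0: VV[1][1]++ -> VV[1]=[0, 1, 0], msg_vec=[0, 1, 0]; VV[0]=max(VV[0],msg_vec) then VV[0][0]++ -> VV[0]=[1, 1, 0]
Event 2: SEND 0->1: VV[0][0]++ -> VV[0]=[2, 1, 0], msg_vec=[2, 1, 0]; VV[1]=max(VV[1],msg_vec) then VV[1][1]++ -> VV[1]=[2, 2, 0]
Event 3: LOCAL 0: VV[0][0]++ -> VV[0]=[3, 1, 0]
Event 4: SEND 2->0: VV[2][2]++ -> VV[2]=[0, 0, 1], msg_vec=[0, 0, 1]; VV[0]=max(VV[0],msg_vec) then VV[0][0]++ -> VV[0]=[4, 1, 1]
Event 5: SEND 0->1: VV[0][0]++ -> VV[0]=[5, 1, 1], msg_vec=[5, 1, 1]; VV[1]=max(VV[1],msg_vec) then VV[1][1]++ -> VV[1]=[5, 3, 1]
Event 6: SEND 2->1: VV[2][2]++ -> VV[2]=[0, 0, 2], msg_vec=[0, 0, 2]; VV[1]=max(VV[1],msg_vec) then VV[1][1]++ -> VV[1]=[5, 4, 2]
Event 7: SEND 2->0: VV[2][2]++ -> VV[2]=[0, 0, 3], msg_vec=[0, 0, 3]; VV[0]=max(VV[0],msg_vec) then VV[0][0]++ -> VV[0]=[6, 1, 3]
Event 8: SEND 2->1: VV[2][2]++ -> VV[2]=[0, 0, 4], msg_vec=[0, 0, 4]; VV[1]=max(VV[1],msg_vec) then VV[1][1]++ -> VV[1]=[5, 5, 4]
Event 9: SEND 1->2: VV[1][1]++ -> VV[1]=[5, 6, 4], msg_vec=[5, 6, 4]; VV[2]=max(VV[2],msg_vec) then VV[2][2]++ -> VV[2]=[5, 6, 5]
Event 3 stamp: [3, 1, 0]
Event 5 stamp: [5, 1, 1]
[3, 1, 0] <= [5, 1, 1]? True
[5, 1, 1] <= [3, 1, 0]? False
Relation: before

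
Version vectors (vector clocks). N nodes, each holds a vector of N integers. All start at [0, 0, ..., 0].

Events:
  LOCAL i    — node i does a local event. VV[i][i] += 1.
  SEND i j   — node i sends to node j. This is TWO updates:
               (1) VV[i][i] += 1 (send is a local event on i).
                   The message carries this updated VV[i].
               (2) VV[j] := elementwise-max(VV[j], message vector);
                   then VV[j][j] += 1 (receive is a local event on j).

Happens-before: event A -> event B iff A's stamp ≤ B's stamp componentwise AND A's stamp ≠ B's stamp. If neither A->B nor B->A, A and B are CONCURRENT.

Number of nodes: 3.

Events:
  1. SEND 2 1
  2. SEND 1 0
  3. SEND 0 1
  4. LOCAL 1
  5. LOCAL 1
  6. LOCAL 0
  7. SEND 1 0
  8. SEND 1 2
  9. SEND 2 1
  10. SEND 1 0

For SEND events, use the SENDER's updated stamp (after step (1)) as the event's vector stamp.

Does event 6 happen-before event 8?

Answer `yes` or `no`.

Answer: no

Derivation:
Initial: VV[0]=[0, 0, 0]
Initial: VV[1]=[0, 0, 0]
Initial: VV[2]=[0, 0, 0]
Event 1: SEND 2->1: VV[2][2]++ -> VV[2]=[0, 0, 1], msg_vec=[0, 0, 1]; VV[1]=max(VV[1],msg_vec) then VV[1][1]++ -> VV[1]=[0, 1, 1]
Event 2: SEND 1->0: VV[1][1]++ -> VV[1]=[0, 2, 1], msg_vec=[0, 2, 1]; VV[0]=max(VV[0],msg_vec) then VV[0][0]++ -> VV[0]=[1, 2, 1]
Event 3: SEND 0->1: VV[0][0]++ -> VV[0]=[2, 2, 1], msg_vec=[2, 2, 1]; VV[1]=max(VV[1],msg_vec) then VV[1][1]++ -> VV[1]=[2, 3, 1]
Event 4: LOCAL 1: VV[1][1]++ -> VV[1]=[2, 4, 1]
Event 5: LOCAL 1: VV[1][1]++ -> VV[1]=[2, 5, 1]
Event 6: LOCAL 0: VV[0][0]++ -> VV[0]=[3, 2, 1]
Event 7: SEND 1->0: VV[1][1]++ -> VV[1]=[2, 6, 1], msg_vec=[2, 6, 1]; VV[0]=max(VV[0],msg_vec) then VV[0][0]++ -> VV[0]=[4, 6, 1]
Event 8: SEND 1->2: VV[1][1]++ -> VV[1]=[2, 7, 1], msg_vec=[2, 7, 1]; VV[2]=max(VV[2],msg_vec) then VV[2][2]++ -> VV[2]=[2, 7, 2]
Event 9: SEND 2->1: VV[2][2]++ -> VV[2]=[2, 7, 3], msg_vec=[2, 7, 3]; VV[1]=max(VV[1],msg_vec) then VV[1][1]++ -> VV[1]=[2, 8, 3]
Event 10: SEND 1->0: VV[1][1]++ -> VV[1]=[2, 9, 3], msg_vec=[2, 9, 3]; VV[0]=max(VV[0],msg_vec) then VV[0][0]++ -> VV[0]=[5, 9, 3]
Event 6 stamp: [3, 2, 1]
Event 8 stamp: [2, 7, 1]
[3, 2, 1] <= [2, 7, 1]? False. Equal? False. Happens-before: False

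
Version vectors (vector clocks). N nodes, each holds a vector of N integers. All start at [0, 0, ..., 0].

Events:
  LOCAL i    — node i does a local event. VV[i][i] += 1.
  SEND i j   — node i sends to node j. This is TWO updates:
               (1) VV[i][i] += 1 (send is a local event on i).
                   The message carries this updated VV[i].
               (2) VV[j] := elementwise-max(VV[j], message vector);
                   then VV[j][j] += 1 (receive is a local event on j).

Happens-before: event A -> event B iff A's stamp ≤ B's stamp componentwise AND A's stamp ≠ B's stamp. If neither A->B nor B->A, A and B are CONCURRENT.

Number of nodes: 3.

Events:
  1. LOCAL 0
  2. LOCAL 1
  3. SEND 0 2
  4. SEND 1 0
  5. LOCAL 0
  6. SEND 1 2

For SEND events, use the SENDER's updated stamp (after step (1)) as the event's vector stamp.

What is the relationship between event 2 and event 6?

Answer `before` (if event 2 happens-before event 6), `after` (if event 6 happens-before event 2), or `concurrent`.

Answer: before

Derivation:
Initial: VV[0]=[0, 0, 0]
Initial: VV[1]=[0, 0, 0]
Initial: VV[2]=[0, 0, 0]
Event 1: LOCAL 0: VV[0][0]++ -> VV[0]=[1, 0, 0]
Event 2: LOCAL 1: VV[1][1]++ -> VV[1]=[0, 1, 0]
Event 3: SEND 0->2: VV[0][0]++ -> VV[0]=[2, 0, 0], msg_vec=[2, 0, 0]; VV[2]=max(VV[2],msg_vec) then VV[2][2]++ -> VV[2]=[2, 0, 1]
Event 4: SEND 1->0: VV[1][1]++ -> VV[1]=[0, 2, 0], msg_vec=[0, 2, 0]; VV[0]=max(VV[0],msg_vec) then VV[0][0]++ -> VV[0]=[3, 2, 0]
Event 5: LOCAL 0: VV[0][0]++ -> VV[0]=[4, 2, 0]
Event 6: SEND 1->2: VV[1][1]++ -> VV[1]=[0, 3, 0], msg_vec=[0, 3, 0]; VV[2]=max(VV[2],msg_vec) then VV[2][2]++ -> VV[2]=[2, 3, 2]
Event 2 stamp: [0, 1, 0]
Event 6 stamp: [0, 3, 0]
[0, 1, 0] <= [0, 3, 0]? True
[0, 3, 0] <= [0, 1, 0]? False
Relation: before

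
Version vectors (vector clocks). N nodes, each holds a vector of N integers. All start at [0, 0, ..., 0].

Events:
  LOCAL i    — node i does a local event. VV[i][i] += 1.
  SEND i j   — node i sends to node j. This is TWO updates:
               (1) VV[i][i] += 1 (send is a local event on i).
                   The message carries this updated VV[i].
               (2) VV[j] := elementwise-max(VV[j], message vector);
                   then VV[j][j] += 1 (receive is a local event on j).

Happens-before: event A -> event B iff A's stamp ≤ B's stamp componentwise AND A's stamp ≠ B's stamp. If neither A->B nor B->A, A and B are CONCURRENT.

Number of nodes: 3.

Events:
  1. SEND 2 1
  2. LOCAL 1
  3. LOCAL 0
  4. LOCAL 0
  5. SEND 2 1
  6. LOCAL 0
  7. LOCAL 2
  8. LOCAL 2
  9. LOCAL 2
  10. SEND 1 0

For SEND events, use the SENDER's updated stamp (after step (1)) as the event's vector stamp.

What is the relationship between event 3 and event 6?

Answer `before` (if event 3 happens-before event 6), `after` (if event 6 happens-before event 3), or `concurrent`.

Answer: before

Derivation:
Initial: VV[0]=[0, 0, 0]
Initial: VV[1]=[0, 0, 0]
Initial: VV[2]=[0, 0, 0]
Event 1: SEND 2->1: VV[2][2]++ -> VV[2]=[0, 0, 1], msg_vec=[0, 0, 1]; VV[1]=max(VV[1],msg_vec) then VV[1][1]++ -> VV[1]=[0, 1, 1]
Event 2: LOCAL 1: VV[1][1]++ -> VV[1]=[0, 2, 1]
Event 3: LOCAL 0: VV[0][0]++ -> VV[0]=[1, 0, 0]
Event 4: LOCAL 0: VV[0][0]++ -> VV[0]=[2, 0, 0]
Event 5: SEND 2->1: VV[2][2]++ -> VV[2]=[0, 0, 2], msg_vec=[0, 0, 2]; VV[1]=max(VV[1],msg_vec) then VV[1][1]++ -> VV[1]=[0, 3, 2]
Event 6: LOCAL 0: VV[0][0]++ -> VV[0]=[3, 0, 0]
Event 7: LOCAL 2: VV[2][2]++ -> VV[2]=[0, 0, 3]
Event 8: LOCAL 2: VV[2][2]++ -> VV[2]=[0, 0, 4]
Event 9: LOCAL 2: VV[2][2]++ -> VV[2]=[0, 0, 5]
Event 10: SEND 1->0: VV[1][1]++ -> VV[1]=[0, 4, 2], msg_vec=[0, 4, 2]; VV[0]=max(VV[0],msg_vec) then VV[0][0]++ -> VV[0]=[4, 4, 2]
Event 3 stamp: [1, 0, 0]
Event 6 stamp: [3, 0, 0]
[1, 0, 0] <= [3, 0, 0]? True
[3, 0, 0] <= [1, 0, 0]? False
Relation: before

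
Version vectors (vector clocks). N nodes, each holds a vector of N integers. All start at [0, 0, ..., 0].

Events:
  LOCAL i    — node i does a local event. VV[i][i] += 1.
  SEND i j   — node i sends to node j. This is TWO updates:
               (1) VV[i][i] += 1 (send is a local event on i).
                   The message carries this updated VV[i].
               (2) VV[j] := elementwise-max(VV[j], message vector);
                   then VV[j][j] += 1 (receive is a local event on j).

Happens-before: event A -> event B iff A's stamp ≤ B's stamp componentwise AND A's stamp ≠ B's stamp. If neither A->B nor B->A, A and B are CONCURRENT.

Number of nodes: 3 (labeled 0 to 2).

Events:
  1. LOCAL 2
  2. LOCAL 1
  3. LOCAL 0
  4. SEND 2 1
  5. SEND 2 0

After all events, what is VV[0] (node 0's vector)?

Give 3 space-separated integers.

Answer: 2 0 3

Derivation:
Initial: VV[0]=[0, 0, 0]
Initial: VV[1]=[0, 0, 0]
Initial: VV[2]=[0, 0, 0]
Event 1: LOCAL 2: VV[2][2]++ -> VV[2]=[0, 0, 1]
Event 2: LOCAL 1: VV[1][1]++ -> VV[1]=[0, 1, 0]
Event 3: LOCAL 0: VV[0][0]++ -> VV[0]=[1, 0, 0]
Event 4: SEND 2->1: VV[2][2]++ -> VV[2]=[0, 0, 2], msg_vec=[0, 0, 2]; VV[1]=max(VV[1],msg_vec) then VV[1][1]++ -> VV[1]=[0, 2, 2]
Event 5: SEND 2->0: VV[2][2]++ -> VV[2]=[0, 0, 3], msg_vec=[0, 0, 3]; VV[0]=max(VV[0],msg_vec) then VV[0][0]++ -> VV[0]=[2, 0, 3]
Final vectors: VV[0]=[2, 0, 3]; VV[1]=[0, 2, 2]; VV[2]=[0, 0, 3]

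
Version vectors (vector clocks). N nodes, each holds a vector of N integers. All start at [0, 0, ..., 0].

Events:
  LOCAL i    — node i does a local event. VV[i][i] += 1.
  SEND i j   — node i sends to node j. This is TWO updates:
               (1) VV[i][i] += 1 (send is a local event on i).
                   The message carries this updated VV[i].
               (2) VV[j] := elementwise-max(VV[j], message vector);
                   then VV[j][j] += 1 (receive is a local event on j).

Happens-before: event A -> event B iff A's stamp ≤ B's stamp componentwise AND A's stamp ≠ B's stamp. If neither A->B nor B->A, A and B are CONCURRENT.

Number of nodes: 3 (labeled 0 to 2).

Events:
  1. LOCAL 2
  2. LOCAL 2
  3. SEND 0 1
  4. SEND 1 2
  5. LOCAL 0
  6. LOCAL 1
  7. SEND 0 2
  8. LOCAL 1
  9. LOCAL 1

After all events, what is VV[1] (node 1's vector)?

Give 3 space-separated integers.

Answer: 1 5 0

Derivation:
Initial: VV[0]=[0, 0, 0]
Initial: VV[1]=[0, 0, 0]
Initial: VV[2]=[0, 0, 0]
Event 1: LOCAL 2: VV[2][2]++ -> VV[2]=[0, 0, 1]
Event 2: LOCAL 2: VV[2][2]++ -> VV[2]=[0, 0, 2]
Event 3: SEND 0->1: VV[0][0]++ -> VV[0]=[1, 0, 0], msg_vec=[1, 0, 0]; VV[1]=max(VV[1],msg_vec) then VV[1][1]++ -> VV[1]=[1, 1, 0]
Event 4: SEND 1->2: VV[1][1]++ -> VV[1]=[1, 2, 0], msg_vec=[1, 2, 0]; VV[2]=max(VV[2],msg_vec) then VV[2][2]++ -> VV[2]=[1, 2, 3]
Event 5: LOCAL 0: VV[0][0]++ -> VV[0]=[2, 0, 0]
Event 6: LOCAL 1: VV[1][1]++ -> VV[1]=[1, 3, 0]
Event 7: SEND 0->2: VV[0][0]++ -> VV[0]=[3, 0, 0], msg_vec=[3, 0, 0]; VV[2]=max(VV[2],msg_vec) then VV[2][2]++ -> VV[2]=[3, 2, 4]
Event 8: LOCAL 1: VV[1][1]++ -> VV[1]=[1, 4, 0]
Event 9: LOCAL 1: VV[1][1]++ -> VV[1]=[1, 5, 0]
Final vectors: VV[0]=[3, 0, 0]; VV[1]=[1, 5, 0]; VV[2]=[3, 2, 4]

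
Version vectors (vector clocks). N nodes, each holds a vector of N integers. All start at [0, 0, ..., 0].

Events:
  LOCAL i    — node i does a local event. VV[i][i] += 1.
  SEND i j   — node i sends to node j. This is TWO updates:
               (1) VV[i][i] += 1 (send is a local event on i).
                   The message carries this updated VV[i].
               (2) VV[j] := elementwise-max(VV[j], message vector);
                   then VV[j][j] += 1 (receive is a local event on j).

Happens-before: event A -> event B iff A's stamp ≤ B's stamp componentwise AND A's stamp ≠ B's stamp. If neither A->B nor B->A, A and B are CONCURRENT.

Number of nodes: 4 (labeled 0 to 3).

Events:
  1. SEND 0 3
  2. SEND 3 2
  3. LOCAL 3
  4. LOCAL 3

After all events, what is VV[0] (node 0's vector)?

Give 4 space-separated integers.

Answer: 1 0 0 0

Derivation:
Initial: VV[0]=[0, 0, 0, 0]
Initial: VV[1]=[0, 0, 0, 0]
Initial: VV[2]=[0, 0, 0, 0]
Initial: VV[3]=[0, 0, 0, 0]
Event 1: SEND 0->3: VV[0][0]++ -> VV[0]=[1, 0, 0, 0], msg_vec=[1, 0, 0, 0]; VV[3]=max(VV[3],msg_vec) then VV[3][3]++ -> VV[3]=[1, 0, 0, 1]
Event 2: SEND 3->2: VV[3][3]++ -> VV[3]=[1, 0, 0, 2], msg_vec=[1, 0, 0, 2]; VV[2]=max(VV[2],msg_vec) then VV[2][2]++ -> VV[2]=[1, 0, 1, 2]
Event 3: LOCAL 3: VV[3][3]++ -> VV[3]=[1, 0, 0, 3]
Event 4: LOCAL 3: VV[3][3]++ -> VV[3]=[1, 0, 0, 4]
Final vectors: VV[0]=[1, 0, 0, 0]; VV[1]=[0, 0, 0, 0]; VV[2]=[1, 0, 1, 2]; VV[3]=[1, 0, 0, 4]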